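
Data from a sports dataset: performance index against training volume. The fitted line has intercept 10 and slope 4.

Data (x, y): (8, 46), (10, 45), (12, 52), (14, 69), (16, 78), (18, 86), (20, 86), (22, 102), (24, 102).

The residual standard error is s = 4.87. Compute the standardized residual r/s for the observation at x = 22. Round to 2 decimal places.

ŷ = 10 + 4·22 = 98
r = 102 − 98 = 4
r/s = 4 / 4.87 = 0.82

0.82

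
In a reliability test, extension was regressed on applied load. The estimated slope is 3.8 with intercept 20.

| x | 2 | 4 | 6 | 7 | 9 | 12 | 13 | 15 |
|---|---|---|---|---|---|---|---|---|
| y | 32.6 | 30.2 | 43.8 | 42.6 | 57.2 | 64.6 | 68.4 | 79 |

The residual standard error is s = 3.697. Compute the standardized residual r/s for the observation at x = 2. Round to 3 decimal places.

ŷ = 20 + 3.8·2 = 27.6
r = 32.6 − 27.6 = 5
r/s = 5 / 3.697 = 1.352

1.352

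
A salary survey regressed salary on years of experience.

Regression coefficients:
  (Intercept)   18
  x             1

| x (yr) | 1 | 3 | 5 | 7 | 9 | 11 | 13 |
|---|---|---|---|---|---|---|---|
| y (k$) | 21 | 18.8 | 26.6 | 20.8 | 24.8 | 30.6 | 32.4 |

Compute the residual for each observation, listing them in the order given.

2, -2.2, 3.6, -4.2, -2.2, 1.6, 1.4

x=1: ŷ = 18 + 1 = 19; e = 21 − 19 = 2
x=3: ŷ = 18 + 3 = 21; e = 18.8 − 21 = -2.2
x=5: ŷ = 18 + 5 = 23; e = 26.6 − 23 = 3.6
x=7: ŷ = 18 + 7 = 25; e = 20.8 − 25 = -4.2
x=9: ŷ = 18 + 9 = 27; e = 24.8 − 27 = -2.2
x=11: ŷ = 18 + 11 = 29; e = 30.6 − 29 = 1.6
x=13: ŷ = 18 + 13 = 31; e = 32.4 − 31 = 1.4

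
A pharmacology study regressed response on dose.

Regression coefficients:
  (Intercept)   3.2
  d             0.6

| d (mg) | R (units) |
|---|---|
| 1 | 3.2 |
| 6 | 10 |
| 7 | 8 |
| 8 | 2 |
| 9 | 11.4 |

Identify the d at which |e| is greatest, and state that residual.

d = 8, e = -6

d=1: R̂ = 3.2 + 0.6·1 = 3.8; e = 3.2 − 3.8 = -0.6
d=6: R̂ = 3.2 + 0.6·6 = 6.8; e = 10 − 6.8 = 3.2
d=7: R̂ = 3.2 + 0.6·7 = 7.4; e = 8 − 7.4 = 0.6
d=8: R̂ = 3.2 + 0.6·8 = 8; e = 2 − 8 = -6
d=9: R̂ = 3.2 + 0.6·9 = 8.6; e = 11.4 − 8.6 = 2.8
Largest |e| is 6 at d = 8, residual -6.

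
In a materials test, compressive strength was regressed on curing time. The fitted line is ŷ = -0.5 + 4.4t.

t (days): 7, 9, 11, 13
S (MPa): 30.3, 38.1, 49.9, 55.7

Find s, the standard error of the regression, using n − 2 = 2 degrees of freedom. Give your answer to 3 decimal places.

t=7: ŷ = -0.5 + 4.4·7 = 30.3; e = 30.3 − 30.3 = 0
t=9: ŷ = -0.5 + 4.4·9 = 39.1; e = 38.1 − 39.1 = -1
t=11: ŷ = -0.5 + 4.4·11 = 47.9; e = 49.9 − 47.9 = 2
t=13: ŷ = -0.5 + 4.4·13 = 56.7; e = 55.7 − 56.7 = -1
SSE = 0 + 1 + 4 + 1 = 6
s = √(6/2) = √3 ≈ 1.732

s = 1.732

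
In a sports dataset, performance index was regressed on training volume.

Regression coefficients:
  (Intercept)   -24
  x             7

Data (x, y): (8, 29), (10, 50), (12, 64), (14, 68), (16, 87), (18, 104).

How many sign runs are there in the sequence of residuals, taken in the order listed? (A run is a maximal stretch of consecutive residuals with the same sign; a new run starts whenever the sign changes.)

x=8: ŷ = -24 + 7·8 = 32; r = 29 − 32 = -3
x=10: ŷ = -24 + 7·10 = 46; r = 50 − 46 = 4
x=12: ŷ = -24 + 7·12 = 60; r = 64 − 60 = 4
x=14: ŷ = -24 + 7·14 = 74; r = 68 − 74 = -6
x=16: ŷ = -24 + 7·16 = 88; r = 87 − 88 = -1
x=18: ŷ = -24 + 7·18 = 102; r = 104 − 102 = 2
Signs: − + + − − +
Runs: −×1, +×2, −×2, +×1 → 4

4 runs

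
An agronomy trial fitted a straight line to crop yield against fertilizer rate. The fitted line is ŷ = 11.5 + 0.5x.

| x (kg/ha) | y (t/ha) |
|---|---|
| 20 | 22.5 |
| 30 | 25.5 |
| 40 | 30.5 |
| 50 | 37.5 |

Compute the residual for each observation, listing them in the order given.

x=20: ŷ = 11.5 + 0.5·20 = 21.5; r = 22.5 − 21.5 = 1
x=30: ŷ = 11.5 + 0.5·30 = 26.5; r = 25.5 − 26.5 = -1
x=40: ŷ = 11.5 + 0.5·40 = 31.5; r = 30.5 − 31.5 = -1
x=50: ŷ = 11.5 + 0.5·50 = 36.5; r = 37.5 − 36.5 = 1

1, -1, -1, 1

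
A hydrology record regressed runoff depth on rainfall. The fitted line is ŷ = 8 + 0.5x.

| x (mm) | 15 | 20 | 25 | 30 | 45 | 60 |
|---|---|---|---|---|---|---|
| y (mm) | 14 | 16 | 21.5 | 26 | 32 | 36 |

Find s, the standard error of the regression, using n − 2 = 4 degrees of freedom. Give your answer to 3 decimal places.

s = 2.372

x=15: ŷ = 8 + 0.5·15 = 15.5; r = 14 − 15.5 = -1.5
x=20: ŷ = 8 + 0.5·20 = 18; r = 16 − 18 = -2
x=25: ŷ = 8 + 0.5·25 = 20.5; r = 21.5 − 20.5 = 1
x=30: ŷ = 8 + 0.5·30 = 23; r = 26 − 23 = 3
x=45: ŷ = 8 + 0.5·45 = 30.5; r = 32 − 30.5 = 1.5
x=60: ŷ = 8 + 0.5·60 = 38; r = 36 − 38 = -2
SSE = 2.25 + 4 + 1 + 9 + 2.25 + 4 = 22.5
s = √(22.5/4) = √5.625 ≈ 2.372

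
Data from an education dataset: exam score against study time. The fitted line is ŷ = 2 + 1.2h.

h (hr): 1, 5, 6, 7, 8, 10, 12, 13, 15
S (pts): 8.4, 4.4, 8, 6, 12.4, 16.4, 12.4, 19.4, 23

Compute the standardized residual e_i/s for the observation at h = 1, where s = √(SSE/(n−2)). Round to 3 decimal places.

h=1: ŷ = 2 + 1.2·1 = 3.2; e = 8.4 − 3.2 = 5.2
h=5: ŷ = 2 + 1.2·5 = 8; e = 4.4 − 8 = -3.6
h=6: ŷ = 2 + 1.2·6 = 9.2; e = 8 − 9.2 = -1.2
h=7: ŷ = 2 + 1.2·7 = 10.4; e = 6 − 10.4 = -4.4
h=8: ŷ = 2 + 1.2·8 = 11.6; e = 12.4 − 11.6 = 0.8
h=10: ŷ = 2 + 1.2·10 = 14; e = 16.4 − 14 = 2.4
h=12: ŷ = 2 + 1.2·12 = 16.4; e = 12.4 − 16.4 = -4
h=13: ŷ = 2 + 1.2·13 = 17.6; e = 19.4 − 17.6 = 1.8
h=15: ŷ = 2 + 1.2·15 = 20; e = 23 − 20 = 3
SSE = 27.04 + 12.96 + 1.44 + 19.36 + 0.64 + 5.76 + 16 + 3.24 + 9 = 95.44
s = √(95.44/7) = 3.69246
e/s = 5.2 / 3.69246 = 1.408

1.408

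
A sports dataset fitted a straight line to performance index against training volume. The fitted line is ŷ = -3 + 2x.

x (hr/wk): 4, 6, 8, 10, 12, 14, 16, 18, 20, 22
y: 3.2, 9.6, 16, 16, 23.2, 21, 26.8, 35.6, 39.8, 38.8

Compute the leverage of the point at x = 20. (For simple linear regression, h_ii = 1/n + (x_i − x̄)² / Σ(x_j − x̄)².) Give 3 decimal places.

h = 0.248

x̄ = (4 + 6 + 8 + 10 + 12 + 14 + 16 + 18 + 20 + 22)/10 = 13
Σ(x − x̄)² = 81 + 49 + 25 + 9 + 1 + 1 + 9 + 25 + 49 + 81 = 330
h = 1/10 + (7)²/330 = 0.1 + 0.148485 = 0.248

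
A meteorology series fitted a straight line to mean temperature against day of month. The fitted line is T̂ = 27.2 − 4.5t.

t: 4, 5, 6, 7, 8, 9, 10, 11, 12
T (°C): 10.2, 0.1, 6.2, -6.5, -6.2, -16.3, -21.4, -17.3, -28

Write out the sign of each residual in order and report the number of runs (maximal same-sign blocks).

8 runs

t=4: T̂ = 27.2 − 4.5·4 = 9.2; e = 10.2 − 9.2 = 1
t=5: T̂ = 27.2 − 4.5·5 = 4.7; e = 0.1 − 4.7 = -4.6
t=6: T̂ = 27.2 − 4.5·6 = 0.2; e = 6.2 − 0.2 = 6
t=7: T̂ = 27.2 − 4.5·7 = -4.3; e = -6.5 − (-4.3) = -2.2
t=8: T̂ = 27.2 − 4.5·8 = -8.8; e = -6.2 − (-8.8) = 2.6
t=9: T̂ = 27.2 − 4.5·9 = -13.3; e = -16.3 − (-13.3) = -3
t=10: T̂ = 27.2 − 4.5·10 = -17.8; e = -21.4 − (-17.8) = -3.6
t=11: T̂ = 27.2 − 4.5·11 = -22.3; e = -17.3 − (-22.3) = 5
t=12: T̂ = 27.2 − 4.5·12 = -26.8; e = -28 − (-26.8) = -1.2
Signs: + − + − + − − + −
Runs: +×1, −×1, +×1, −×1, +×1, −×2, +×1, −×1 → 8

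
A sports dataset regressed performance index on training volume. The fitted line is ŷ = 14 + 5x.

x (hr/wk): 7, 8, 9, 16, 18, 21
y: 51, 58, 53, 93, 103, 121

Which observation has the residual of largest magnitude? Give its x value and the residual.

x = 9, e = -6

x=7: ŷ = 14 + 5·7 = 49; e = 51 − 49 = 2
x=8: ŷ = 14 + 5·8 = 54; e = 58 − 54 = 4
x=9: ŷ = 14 + 5·9 = 59; e = 53 − 59 = -6
x=16: ŷ = 14 + 5·16 = 94; e = 93 − 94 = -1
x=18: ŷ = 14 + 5·18 = 104; e = 103 − 104 = -1
x=21: ŷ = 14 + 5·21 = 119; e = 121 − 119 = 2
Largest |e| is 6 at x = 9, residual -6.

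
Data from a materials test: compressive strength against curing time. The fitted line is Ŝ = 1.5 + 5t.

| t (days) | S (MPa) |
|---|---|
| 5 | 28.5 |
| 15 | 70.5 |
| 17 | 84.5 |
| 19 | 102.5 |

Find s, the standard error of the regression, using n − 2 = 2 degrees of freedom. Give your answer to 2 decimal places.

s = 6.32

t=5: Ŝ = 1.5 + 5·5 = 26.5; r = 28.5 − 26.5 = 2
t=15: Ŝ = 1.5 + 5·15 = 76.5; r = 70.5 − 76.5 = -6
t=17: Ŝ = 1.5 + 5·17 = 86.5; r = 84.5 − 86.5 = -2
t=19: Ŝ = 1.5 + 5·19 = 96.5; r = 102.5 − 96.5 = 6
SSE = 4 + 36 + 4 + 36 = 80
s = √(80/2) = √40 ≈ 6.32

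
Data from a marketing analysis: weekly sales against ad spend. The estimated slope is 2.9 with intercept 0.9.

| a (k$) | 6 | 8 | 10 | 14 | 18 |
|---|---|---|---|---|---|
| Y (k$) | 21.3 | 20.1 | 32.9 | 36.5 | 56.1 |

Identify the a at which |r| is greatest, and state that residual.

a=6: ŷ = 0.9 + 2.9·6 = 18.3; r = 21.3 − 18.3 = 3
a=8: ŷ = 0.9 + 2.9·8 = 24.1; r = 20.1 − 24.1 = -4
a=10: ŷ = 0.9 + 2.9·10 = 29.9; r = 32.9 − 29.9 = 3
a=14: ŷ = 0.9 + 2.9·14 = 41.5; r = 36.5 − 41.5 = -5
a=18: ŷ = 0.9 + 2.9·18 = 53.1; r = 56.1 − 53.1 = 3
Largest |r| is 5 at a = 14, residual -5.

a = 14, r = -5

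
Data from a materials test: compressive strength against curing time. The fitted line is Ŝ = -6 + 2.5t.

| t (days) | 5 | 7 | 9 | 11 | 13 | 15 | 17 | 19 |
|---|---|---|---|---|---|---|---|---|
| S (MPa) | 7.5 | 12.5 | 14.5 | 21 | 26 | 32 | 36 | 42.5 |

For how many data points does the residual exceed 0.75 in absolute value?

t=5: Ŝ = -6 + 2.5·5 = 6.5; e = 7.5 − 6.5 = 1
t=7: Ŝ = -6 + 2.5·7 = 11.5; e = 12.5 − 11.5 = 1
t=9: Ŝ = -6 + 2.5·9 = 16.5; e = 14.5 − 16.5 = -2
t=11: Ŝ = -6 + 2.5·11 = 21.5; e = 21 − 21.5 = -0.5
t=13: Ŝ = -6 + 2.5·13 = 26.5; e = 26 − 26.5 = -0.5
t=15: Ŝ = -6 + 2.5·15 = 31.5; e = 32 − 31.5 = 0.5
t=17: Ŝ = -6 + 2.5·17 = 36.5; e = 36 − 36.5 = -0.5
t=19: Ŝ = -6 + 2.5·19 = 41.5; e = 42.5 − 41.5 = 1
|e| > 0.75: t=5 (|e|=1), t=7 (|e|=1), t=9 (|e|=2), t=19 (|e|=1) → 4

4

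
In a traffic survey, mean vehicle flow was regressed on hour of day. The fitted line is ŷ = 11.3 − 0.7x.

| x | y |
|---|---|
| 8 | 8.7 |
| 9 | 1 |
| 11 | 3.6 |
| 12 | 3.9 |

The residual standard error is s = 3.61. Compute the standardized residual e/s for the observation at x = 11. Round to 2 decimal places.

ŷ = 11.3 − 0.7·11 = 3.6
e = 3.6 − 3.6 = 0
e/s = 0 / 3.61 = 0.00

0.00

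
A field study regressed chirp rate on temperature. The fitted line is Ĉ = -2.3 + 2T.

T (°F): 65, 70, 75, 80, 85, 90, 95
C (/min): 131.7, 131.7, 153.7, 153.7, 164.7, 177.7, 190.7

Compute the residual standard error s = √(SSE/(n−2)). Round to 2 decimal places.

s = 4.94

T=65: Ĉ = -2.3 + 2·65 = 127.7; r = 131.7 − 127.7 = 4
T=70: Ĉ = -2.3 + 2·70 = 137.7; r = 131.7 − 137.7 = -6
T=75: Ĉ = -2.3 + 2·75 = 147.7; r = 153.7 − 147.7 = 6
T=80: Ĉ = -2.3 + 2·80 = 157.7; r = 153.7 − 157.7 = -4
T=85: Ĉ = -2.3 + 2·85 = 167.7; r = 164.7 − 167.7 = -3
T=90: Ĉ = -2.3 + 2·90 = 177.7; r = 177.7 − 177.7 = 0
T=95: Ĉ = -2.3 + 2·95 = 187.7; r = 190.7 − 187.7 = 3
SSE = 16 + 36 + 36 + 16 + 9 + 0 + 9 = 122
s = √(122/5) = √24.4 ≈ 4.94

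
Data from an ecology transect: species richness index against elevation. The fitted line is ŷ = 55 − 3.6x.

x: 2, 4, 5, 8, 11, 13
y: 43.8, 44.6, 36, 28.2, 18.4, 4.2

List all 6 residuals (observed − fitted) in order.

x=2: ŷ = 55 − 3.6·2 = 47.8; e = 43.8 − 47.8 = -4
x=4: ŷ = 55 − 3.6·4 = 40.6; e = 44.6 − 40.6 = 4
x=5: ŷ = 55 − 3.6·5 = 37; e = 36 − 37 = -1
x=8: ŷ = 55 − 3.6·8 = 26.2; e = 28.2 − 26.2 = 2
x=11: ŷ = 55 − 3.6·11 = 15.4; e = 18.4 − 15.4 = 3
x=13: ŷ = 55 − 3.6·13 = 8.2; e = 4.2 − 8.2 = -4

-4, 4, -1, 2, 3, -4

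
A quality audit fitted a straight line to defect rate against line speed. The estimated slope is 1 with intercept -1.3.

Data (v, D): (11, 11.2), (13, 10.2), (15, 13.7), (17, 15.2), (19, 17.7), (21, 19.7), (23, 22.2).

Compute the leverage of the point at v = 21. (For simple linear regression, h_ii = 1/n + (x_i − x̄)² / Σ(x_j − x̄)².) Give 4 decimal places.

v̄ = (11 + 13 + 15 + 17 + 19 + 21 + 23)/7 = 17
Σ(v − v̄)² = 36 + 16 + 4 + 0 + 4 + 16 + 36 = 112
h = 1/7 + (4)²/112 = 0.142857 + 0.142857 = 0.2857

h = 0.2857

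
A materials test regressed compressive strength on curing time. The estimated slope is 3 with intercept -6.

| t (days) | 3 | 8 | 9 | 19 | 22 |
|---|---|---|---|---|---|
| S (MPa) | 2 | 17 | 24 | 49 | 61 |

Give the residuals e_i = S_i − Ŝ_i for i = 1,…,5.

-1, -1, 3, -2, 1

t=3: Ŝ = -6 + 3·3 = 3; e = 2 − 3 = -1
t=8: Ŝ = -6 + 3·8 = 18; e = 17 − 18 = -1
t=9: Ŝ = -6 + 3·9 = 21; e = 24 − 21 = 3
t=19: Ŝ = -6 + 3·19 = 51; e = 49 − 51 = -2
t=22: Ŝ = -6 + 3·22 = 60; e = 61 − 60 = 1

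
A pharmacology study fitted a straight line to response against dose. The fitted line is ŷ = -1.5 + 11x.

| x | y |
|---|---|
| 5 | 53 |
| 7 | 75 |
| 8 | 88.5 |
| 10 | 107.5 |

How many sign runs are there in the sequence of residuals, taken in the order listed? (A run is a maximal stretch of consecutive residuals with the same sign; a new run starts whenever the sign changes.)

x=5: ŷ = -1.5 + 11·5 = 53.5; r = 53 − 53.5 = -0.5
x=7: ŷ = -1.5 + 11·7 = 75.5; r = 75 − 75.5 = -0.5
x=8: ŷ = -1.5 + 11·8 = 86.5; r = 88.5 − 86.5 = 2
x=10: ŷ = -1.5 + 11·10 = 108.5; r = 107.5 − 108.5 = -1
Signs: − − + −
Runs: −×2, +×1, −×1 → 3

3 runs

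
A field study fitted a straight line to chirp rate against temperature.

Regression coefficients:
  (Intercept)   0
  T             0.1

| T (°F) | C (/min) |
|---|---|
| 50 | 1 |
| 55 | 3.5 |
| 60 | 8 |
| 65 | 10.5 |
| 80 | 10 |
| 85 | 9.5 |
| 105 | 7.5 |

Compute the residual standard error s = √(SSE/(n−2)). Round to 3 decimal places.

s = 3.286

T=50: Ĉ = 0.1·50 = 5; r = 1 − 5 = -4
T=55: Ĉ = 0.1·55 = 5.5; r = 3.5 − 5.5 = -2
T=60: Ĉ = 0.1·60 = 6; r = 8 − 6 = 2
T=65: Ĉ = 0.1·65 = 6.5; r = 10.5 − 6.5 = 4
T=80: Ĉ = 0.1·80 = 8; r = 10 − 8 = 2
T=85: Ĉ = 0.1·85 = 8.5; r = 9.5 − 8.5 = 1
T=105: Ĉ = 0.1·105 = 10.5; r = 7.5 − 10.5 = -3
SSE = 16 + 4 + 4 + 16 + 4 + 1 + 9 = 54
s = √(54/5) = √10.8 ≈ 3.286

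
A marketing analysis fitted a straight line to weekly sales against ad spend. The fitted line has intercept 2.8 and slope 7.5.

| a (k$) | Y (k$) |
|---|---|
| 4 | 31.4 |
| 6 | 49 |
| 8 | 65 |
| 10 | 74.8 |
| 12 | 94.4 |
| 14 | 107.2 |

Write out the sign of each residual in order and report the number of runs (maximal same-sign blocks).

5 runs

a=4: ŷ = 2.8 + 7.5·4 = 32.8; e = 31.4 − 32.8 = -1.4
a=6: ŷ = 2.8 + 7.5·6 = 47.8; e = 49 − 47.8 = 1.2
a=8: ŷ = 2.8 + 7.5·8 = 62.8; e = 65 − 62.8 = 2.2
a=10: ŷ = 2.8 + 7.5·10 = 77.8; e = 74.8 − 77.8 = -3
a=12: ŷ = 2.8 + 7.5·12 = 92.8; e = 94.4 − 92.8 = 1.6
a=14: ŷ = 2.8 + 7.5·14 = 107.8; e = 107.2 − 107.8 = -0.6
Signs: − + + − + −
Runs: −×1, +×2, −×1, +×1, −×1 → 5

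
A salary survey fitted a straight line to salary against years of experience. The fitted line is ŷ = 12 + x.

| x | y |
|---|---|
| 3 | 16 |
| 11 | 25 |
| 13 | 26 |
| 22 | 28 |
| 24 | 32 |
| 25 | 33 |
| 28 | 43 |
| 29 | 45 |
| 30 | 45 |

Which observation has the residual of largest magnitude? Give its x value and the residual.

x=3: ŷ = 12 + 3 = 15; e = 16 − 15 = 1
x=11: ŷ = 12 + 11 = 23; e = 25 − 23 = 2
x=13: ŷ = 12 + 13 = 25; e = 26 − 25 = 1
x=22: ŷ = 12 + 22 = 34; e = 28 − 34 = -6
x=24: ŷ = 12 + 24 = 36; e = 32 − 36 = -4
x=25: ŷ = 12 + 25 = 37; e = 33 − 37 = -4
x=28: ŷ = 12 + 28 = 40; e = 43 − 40 = 3
x=29: ŷ = 12 + 29 = 41; e = 45 − 41 = 4
x=30: ŷ = 12 + 30 = 42; e = 45 − 42 = 3
Largest |e| is 6 at x = 22, residual -6.

x = 22, e = -6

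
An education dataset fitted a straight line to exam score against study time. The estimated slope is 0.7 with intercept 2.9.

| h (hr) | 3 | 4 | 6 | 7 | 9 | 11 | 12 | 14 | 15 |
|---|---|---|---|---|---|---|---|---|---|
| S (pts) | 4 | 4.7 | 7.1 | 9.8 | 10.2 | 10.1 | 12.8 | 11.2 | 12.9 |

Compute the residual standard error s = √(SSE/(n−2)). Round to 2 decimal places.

h=3: ŷ = 2.9 + 0.7·3 = 5; r = 4 − 5 = -1
h=4: ŷ = 2.9 + 0.7·4 = 5.7; r = 4.7 − 5.7 = -1
h=6: ŷ = 2.9 + 0.7·6 = 7.1; r = 7.1 − 7.1 = 0
h=7: ŷ = 2.9 + 0.7·7 = 7.8; r = 9.8 − 7.8 = 2
h=9: ŷ = 2.9 + 0.7·9 = 9.2; r = 10.2 − 9.2 = 1
h=11: ŷ = 2.9 + 0.7·11 = 10.6; r = 10.1 − 10.6 = -0.5
h=12: ŷ = 2.9 + 0.7·12 = 11.3; r = 12.8 − 11.3 = 1.5
h=14: ŷ = 2.9 + 0.7·14 = 12.7; r = 11.2 − 12.7 = -1.5
h=15: ŷ = 2.9 + 0.7·15 = 13.4; r = 12.9 − 13.4 = -0.5
SSE = 1 + 1 + 0 + 4 + 1 + 0.25 + 2.25 + 2.25 + 0.25 = 12
s = √(12/7) = √1.71429 ≈ 1.31

s = 1.31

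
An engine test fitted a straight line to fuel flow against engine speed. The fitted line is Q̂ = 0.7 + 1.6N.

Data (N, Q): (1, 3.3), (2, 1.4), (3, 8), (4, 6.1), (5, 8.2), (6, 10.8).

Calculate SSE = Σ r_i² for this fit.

SSE = 15

N=1: Q̂ = 0.7 + 1.6·1 = 2.3; r = 3.3 − 2.3 = 1
N=2: Q̂ = 0.7 + 1.6·2 = 3.9; r = 1.4 − 3.9 = -2.5
N=3: Q̂ = 0.7 + 1.6·3 = 5.5; r = 8 − 5.5 = 2.5
N=4: Q̂ = 0.7 + 1.6·4 = 7.1; r = 6.1 − 7.1 = -1
N=5: Q̂ = 0.7 + 1.6·5 = 8.7; r = 8.2 − 8.7 = -0.5
N=6: Q̂ = 0.7 + 1.6·6 = 10.3; r = 10.8 − 10.3 = 0.5
SSE = 1 + 6.25 + 6.25 + 1 + 0.25 + 0.25 = 15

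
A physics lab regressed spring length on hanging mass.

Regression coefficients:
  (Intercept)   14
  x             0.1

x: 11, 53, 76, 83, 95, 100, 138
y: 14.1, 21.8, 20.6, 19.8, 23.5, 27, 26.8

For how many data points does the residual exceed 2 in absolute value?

x=11: ŷ = 14 + 0.1·11 = 15.1; r = 14.1 − 15.1 = -1
x=53: ŷ = 14 + 0.1·53 = 19.3; r = 21.8 − 19.3 = 2.5
x=76: ŷ = 14 + 0.1·76 = 21.6; r = 20.6 − 21.6 = -1
x=83: ŷ = 14 + 0.1·83 = 22.3; r = 19.8 − 22.3 = -2.5
x=95: ŷ = 14 + 0.1·95 = 23.5; r = 23.5 − 23.5 = 0
x=100: ŷ = 14 + 0.1·100 = 24; r = 27 − 24 = 3
x=138: ŷ = 14 + 0.1·138 = 27.8; r = 26.8 − 27.8 = -1
|r| > 2: x=53 (|r|=2.5), x=83 (|r|=2.5), x=100 (|r|=3) → 3

3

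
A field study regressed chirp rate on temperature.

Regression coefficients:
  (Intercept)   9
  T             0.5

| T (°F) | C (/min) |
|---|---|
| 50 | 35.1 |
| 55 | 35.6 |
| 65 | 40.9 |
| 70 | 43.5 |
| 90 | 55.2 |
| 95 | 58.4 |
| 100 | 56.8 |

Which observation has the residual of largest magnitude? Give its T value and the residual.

T = 100, e = -2.2

T=50: Ĉ = 9 + 0.5·50 = 34; e = 35.1 − 34 = 1.1
T=55: Ĉ = 9 + 0.5·55 = 36.5; e = 35.6 − 36.5 = -0.9
T=65: Ĉ = 9 + 0.5·65 = 41.5; e = 40.9 − 41.5 = -0.6
T=70: Ĉ = 9 + 0.5·70 = 44; e = 43.5 − 44 = -0.5
T=90: Ĉ = 9 + 0.5·90 = 54; e = 55.2 − 54 = 1.2
T=95: Ĉ = 9 + 0.5·95 = 56.5; e = 58.4 − 56.5 = 1.9
T=100: Ĉ = 9 + 0.5·100 = 59; e = 56.8 − 59 = -2.2
Largest |e| is 2.2 at T = 100, residual -2.2.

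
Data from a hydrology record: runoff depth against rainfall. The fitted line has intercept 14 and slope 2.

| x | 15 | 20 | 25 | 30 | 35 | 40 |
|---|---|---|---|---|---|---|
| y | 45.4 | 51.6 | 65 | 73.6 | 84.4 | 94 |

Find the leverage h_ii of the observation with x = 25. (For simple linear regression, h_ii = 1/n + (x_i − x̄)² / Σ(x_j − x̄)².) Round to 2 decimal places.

x̄ = (15 + 20 + 25 + 30 + 35 + 40)/6 = 27.5
Σ(x − x̄)² = 156.25 + 56.25 + 6.25 + 6.25 + 56.25 + 156.25 = 437.5
h = 1/6 + (-2.5)²/437.5 = 0.166667 + 0.0142857 = 0.18

h = 0.18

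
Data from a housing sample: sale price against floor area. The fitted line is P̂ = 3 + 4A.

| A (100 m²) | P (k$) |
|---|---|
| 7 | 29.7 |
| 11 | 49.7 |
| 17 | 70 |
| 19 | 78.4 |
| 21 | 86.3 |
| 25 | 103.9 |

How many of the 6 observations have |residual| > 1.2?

2

A=7: P̂ = 3 + 4·7 = 31; r = 29.7 − 31 = -1.3
A=11: P̂ = 3 + 4·11 = 47; r = 49.7 − 47 = 2.7
A=17: P̂ = 3 + 4·17 = 71; r = 70 − 71 = -1
A=19: P̂ = 3 + 4·19 = 79; r = 78.4 − 79 = -0.6
A=21: P̂ = 3 + 4·21 = 87; r = 86.3 − 87 = -0.7
A=25: P̂ = 3 + 4·25 = 103; r = 103.9 − 103 = 0.9
|r| > 1.2: A=7 (|r|=1.3), A=11 (|r|=2.7) → 2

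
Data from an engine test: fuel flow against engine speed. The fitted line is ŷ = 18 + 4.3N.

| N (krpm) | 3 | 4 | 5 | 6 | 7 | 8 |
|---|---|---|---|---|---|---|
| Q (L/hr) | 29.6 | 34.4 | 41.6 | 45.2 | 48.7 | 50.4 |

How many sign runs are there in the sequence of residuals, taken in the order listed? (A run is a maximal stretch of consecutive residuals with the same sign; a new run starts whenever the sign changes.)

3 runs

N=3: ŷ = 18 + 4.3·3 = 30.9; r = 29.6 − 30.9 = -1.3
N=4: ŷ = 18 + 4.3·4 = 35.2; r = 34.4 − 35.2 = -0.8
N=5: ŷ = 18 + 4.3·5 = 39.5; r = 41.6 − 39.5 = 2.1
N=6: ŷ = 18 + 4.3·6 = 43.8; r = 45.2 − 43.8 = 1.4
N=7: ŷ = 18 + 4.3·7 = 48.1; r = 48.7 − 48.1 = 0.6
N=8: ŷ = 18 + 4.3·8 = 52.4; r = 50.4 − 52.4 = -2
Signs: − − + + + −
Runs: −×2, +×3, −×1 → 3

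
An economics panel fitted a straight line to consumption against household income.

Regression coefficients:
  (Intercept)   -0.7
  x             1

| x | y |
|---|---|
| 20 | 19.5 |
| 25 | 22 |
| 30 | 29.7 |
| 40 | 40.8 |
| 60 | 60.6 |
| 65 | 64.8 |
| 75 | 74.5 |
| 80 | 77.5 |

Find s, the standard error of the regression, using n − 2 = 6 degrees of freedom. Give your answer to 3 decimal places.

x=20: ŷ = -0.7 + 20 = 19.3; e = 19.5 − 19.3 = 0.2
x=25: ŷ = -0.7 + 25 = 24.3; e = 22 − 24.3 = -2.3
x=30: ŷ = -0.7 + 30 = 29.3; e = 29.7 − 29.3 = 0.4
x=40: ŷ = -0.7 + 40 = 39.3; e = 40.8 − 39.3 = 1.5
x=60: ŷ = -0.7 + 60 = 59.3; e = 60.6 − 59.3 = 1.3
x=65: ŷ = -0.7 + 65 = 64.3; e = 64.8 − 64.3 = 0.5
x=75: ŷ = -0.7 + 75 = 74.3; e = 74.5 − 74.3 = 0.2
x=80: ŷ = -0.7 + 80 = 79.3; e = 77.5 − 79.3 = -1.8
SSE = 0.04 + 5.29 + 0.16 + 2.25 + 1.69 + 0.25 + 0.04 + 3.24 = 12.96
s = √(12.96/6) = √2.16 ≈ 1.470

s = 1.470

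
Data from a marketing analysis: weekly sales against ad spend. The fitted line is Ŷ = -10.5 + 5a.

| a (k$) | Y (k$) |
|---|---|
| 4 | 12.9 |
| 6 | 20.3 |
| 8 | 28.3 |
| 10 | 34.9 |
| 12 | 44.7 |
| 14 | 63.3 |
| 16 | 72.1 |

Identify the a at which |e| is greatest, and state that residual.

a = 12, e = -4.8

a=4: Ŷ = -10.5 + 5·4 = 9.5; e = 12.9 − 9.5 = 3.4
a=6: Ŷ = -10.5 + 5·6 = 19.5; e = 20.3 − 19.5 = 0.8
a=8: Ŷ = -10.5 + 5·8 = 29.5; e = 28.3 − 29.5 = -1.2
a=10: Ŷ = -10.5 + 5·10 = 39.5; e = 34.9 − 39.5 = -4.6
a=12: Ŷ = -10.5 + 5·12 = 49.5; e = 44.7 − 49.5 = -4.8
a=14: Ŷ = -10.5 + 5·14 = 59.5; e = 63.3 − 59.5 = 3.8
a=16: Ŷ = -10.5 + 5·16 = 69.5; e = 72.1 − 69.5 = 2.6
Largest |e| is 4.8 at a = 12, residual -4.8.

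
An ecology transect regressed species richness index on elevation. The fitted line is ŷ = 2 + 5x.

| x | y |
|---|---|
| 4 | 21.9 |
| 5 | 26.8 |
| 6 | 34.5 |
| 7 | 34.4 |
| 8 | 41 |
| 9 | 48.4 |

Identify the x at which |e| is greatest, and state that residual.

x=4: ŷ = 2 + 5·4 = 22; e = 21.9 − 22 = -0.1
x=5: ŷ = 2 + 5·5 = 27; e = 26.8 − 27 = -0.2
x=6: ŷ = 2 + 5·6 = 32; e = 34.5 − 32 = 2.5
x=7: ŷ = 2 + 5·7 = 37; e = 34.4 − 37 = -2.6
x=8: ŷ = 2 + 5·8 = 42; e = 41 − 42 = -1
x=9: ŷ = 2 + 5·9 = 47; e = 48.4 − 47 = 1.4
Largest |e| is 2.6 at x = 7, residual -2.6.

x = 7, e = -2.6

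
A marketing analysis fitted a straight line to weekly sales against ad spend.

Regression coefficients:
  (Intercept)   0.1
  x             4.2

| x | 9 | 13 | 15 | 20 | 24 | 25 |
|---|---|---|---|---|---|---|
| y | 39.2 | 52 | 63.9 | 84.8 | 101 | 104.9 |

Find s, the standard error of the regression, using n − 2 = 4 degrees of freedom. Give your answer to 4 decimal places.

x=9: ŷ = 0.1 + 4.2·9 = 37.9; r = 39.2 − 37.9 = 1.3
x=13: ŷ = 0.1 + 4.2·13 = 54.7; r = 52 − 54.7 = -2.7
x=15: ŷ = 0.1 + 4.2·15 = 63.1; r = 63.9 − 63.1 = 0.8
x=20: ŷ = 0.1 + 4.2·20 = 84.1; r = 84.8 − 84.1 = 0.7
x=24: ŷ = 0.1 + 4.2·24 = 100.9; r = 101 − 100.9 = 0.1
x=25: ŷ = 0.1 + 4.2·25 = 105.1; r = 104.9 − 105.1 = -0.2
SSE = 1.69 + 7.29 + 0.64 + 0.49 + 0.01 + 0.04 = 10.16
s = √(10.16/4) = √2.54 ≈ 1.5937

s = 1.5937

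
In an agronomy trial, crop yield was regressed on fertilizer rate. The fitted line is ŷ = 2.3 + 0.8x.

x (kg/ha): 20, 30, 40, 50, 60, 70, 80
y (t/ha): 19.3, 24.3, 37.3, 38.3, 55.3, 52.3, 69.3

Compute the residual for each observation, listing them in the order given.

x=20: ŷ = 2.3 + 0.8·20 = 18.3; r = 19.3 − 18.3 = 1
x=30: ŷ = 2.3 + 0.8·30 = 26.3; r = 24.3 − 26.3 = -2
x=40: ŷ = 2.3 + 0.8·40 = 34.3; r = 37.3 − 34.3 = 3
x=50: ŷ = 2.3 + 0.8·50 = 42.3; r = 38.3 − 42.3 = -4
x=60: ŷ = 2.3 + 0.8·60 = 50.3; r = 55.3 − 50.3 = 5
x=70: ŷ = 2.3 + 0.8·70 = 58.3; r = 52.3 − 58.3 = -6
x=80: ŷ = 2.3 + 0.8·80 = 66.3; r = 69.3 − 66.3 = 3

1, -2, 3, -4, 5, -6, 3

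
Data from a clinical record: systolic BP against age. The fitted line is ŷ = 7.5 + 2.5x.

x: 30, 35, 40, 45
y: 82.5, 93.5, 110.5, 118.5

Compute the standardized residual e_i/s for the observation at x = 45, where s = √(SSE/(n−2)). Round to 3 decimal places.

x=30: ŷ = 7.5 + 2.5·30 = 82.5; e = 82.5 − 82.5 = 0
x=35: ŷ = 7.5 + 2.5·35 = 95; e = 93.5 − 95 = -1.5
x=40: ŷ = 7.5 + 2.5·40 = 107.5; e = 110.5 − 107.5 = 3
x=45: ŷ = 7.5 + 2.5·45 = 120; e = 118.5 − 120 = -1.5
SSE = 0 + 2.25 + 9 + 2.25 = 13.5
s = √(13.5/2) = 2.59808
e/s = -1.5 / 2.59808 = -0.577

-0.577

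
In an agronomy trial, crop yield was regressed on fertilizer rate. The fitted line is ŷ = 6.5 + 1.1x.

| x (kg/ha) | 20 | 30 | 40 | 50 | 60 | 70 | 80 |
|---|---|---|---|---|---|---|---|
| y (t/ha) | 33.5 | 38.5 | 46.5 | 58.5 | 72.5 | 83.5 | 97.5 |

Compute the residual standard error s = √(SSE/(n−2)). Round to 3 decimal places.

x=20: ŷ = 6.5 + 1.1·20 = 28.5; r = 33.5 − 28.5 = 5
x=30: ŷ = 6.5 + 1.1·30 = 39.5; r = 38.5 − 39.5 = -1
x=40: ŷ = 6.5 + 1.1·40 = 50.5; r = 46.5 − 50.5 = -4
x=50: ŷ = 6.5 + 1.1·50 = 61.5; r = 58.5 − 61.5 = -3
x=60: ŷ = 6.5 + 1.1·60 = 72.5; r = 72.5 − 72.5 = 0
x=70: ŷ = 6.5 + 1.1·70 = 83.5; r = 83.5 − 83.5 = 0
x=80: ŷ = 6.5 + 1.1·80 = 94.5; r = 97.5 − 94.5 = 3
SSE = 25 + 1 + 16 + 9 + 0 + 0 + 9 = 60
s = √(60/5) = √12 ≈ 3.464

s = 3.464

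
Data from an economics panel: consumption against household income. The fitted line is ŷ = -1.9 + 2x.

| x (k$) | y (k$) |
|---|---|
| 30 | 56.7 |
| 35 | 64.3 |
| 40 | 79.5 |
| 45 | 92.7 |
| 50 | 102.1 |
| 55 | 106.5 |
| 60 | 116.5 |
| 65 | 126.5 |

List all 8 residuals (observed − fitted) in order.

-1.4, -3.8, 1.4, 4.6, 4, -1.6, -1.6, -1.6

x=30: ŷ = -1.9 + 2·30 = 58.1; e = 56.7 − 58.1 = -1.4
x=35: ŷ = -1.9 + 2·35 = 68.1; e = 64.3 − 68.1 = -3.8
x=40: ŷ = -1.9 + 2·40 = 78.1; e = 79.5 − 78.1 = 1.4
x=45: ŷ = -1.9 + 2·45 = 88.1; e = 92.7 − 88.1 = 4.6
x=50: ŷ = -1.9 + 2·50 = 98.1; e = 102.1 − 98.1 = 4
x=55: ŷ = -1.9 + 2·55 = 108.1; e = 106.5 − 108.1 = -1.6
x=60: ŷ = -1.9 + 2·60 = 118.1; e = 116.5 − 118.1 = -1.6
x=65: ŷ = -1.9 + 2·65 = 128.1; e = 126.5 − 128.1 = -1.6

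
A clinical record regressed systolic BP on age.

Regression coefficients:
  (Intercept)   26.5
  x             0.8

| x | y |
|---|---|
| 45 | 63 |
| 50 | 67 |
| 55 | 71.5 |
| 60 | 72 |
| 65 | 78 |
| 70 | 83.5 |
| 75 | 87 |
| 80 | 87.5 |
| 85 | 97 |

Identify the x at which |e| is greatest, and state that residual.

x=45: ŷ = 26.5 + 0.8·45 = 62.5; e = 63 − 62.5 = 0.5
x=50: ŷ = 26.5 + 0.8·50 = 66.5; e = 67 − 66.5 = 0.5
x=55: ŷ = 26.5 + 0.8·55 = 70.5; e = 71.5 − 70.5 = 1
x=60: ŷ = 26.5 + 0.8·60 = 74.5; e = 72 − 74.5 = -2.5
x=65: ŷ = 26.5 + 0.8·65 = 78.5; e = 78 − 78.5 = -0.5
x=70: ŷ = 26.5 + 0.8·70 = 82.5; e = 83.5 − 82.5 = 1
x=75: ŷ = 26.5 + 0.8·75 = 86.5; e = 87 − 86.5 = 0.5
x=80: ŷ = 26.5 + 0.8·80 = 90.5; e = 87.5 − 90.5 = -3
x=85: ŷ = 26.5 + 0.8·85 = 94.5; e = 97 − 94.5 = 2.5
Largest |e| is 3 at x = 80, residual -3.

x = 80, e = -3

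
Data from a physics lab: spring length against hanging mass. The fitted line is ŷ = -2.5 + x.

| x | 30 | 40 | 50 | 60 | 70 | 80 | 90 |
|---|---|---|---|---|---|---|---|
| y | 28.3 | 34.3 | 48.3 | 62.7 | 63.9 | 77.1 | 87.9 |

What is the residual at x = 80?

ŷ = -2.5 + 80 = 77.5
r = 77.1 − 77.5 = -0.4

r = -0.4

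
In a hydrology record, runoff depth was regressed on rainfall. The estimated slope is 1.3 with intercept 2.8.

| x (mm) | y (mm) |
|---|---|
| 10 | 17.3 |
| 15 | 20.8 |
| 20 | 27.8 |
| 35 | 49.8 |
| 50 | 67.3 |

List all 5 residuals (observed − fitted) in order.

x=10: ŷ = 2.8 + 1.3·10 = 15.8; r = 17.3 − 15.8 = 1.5
x=15: ŷ = 2.8 + 1.3·15 = 22.3; r = 20.8 − 22.3 = -1.5
x=20: ŷ = 2.8 + 1.3·20 = 28.8; r = 27.8 − 28.8 = -1
x=35: ŷ = 2.8 + 1.3·35 = 48.3; r = 49.8 − 48.3 = 1.5
x=50: ŷ = 2.8 + 1.3·50 = 67.8; r = 67.3 − 67.8 = -0.5

1.5, -1.5, -1, 1.5, -0.5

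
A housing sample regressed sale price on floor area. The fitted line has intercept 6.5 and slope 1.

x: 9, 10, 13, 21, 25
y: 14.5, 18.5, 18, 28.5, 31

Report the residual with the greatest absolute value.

x=9: ŷ = 6.5 + 9 = 15.5; r = 14.5 − 15.5 = -1
x=10: ŷ = 6.5 + 10 = 16.5; r = 18.5 − 16.5 = 2
x=13: ŷ = 6.5 + 13 = 19.5; r = 18 − 19.5 = -1.5
x=21: ŷ = 6.5 + 21 = 27.5; r = 28.5 − 27.5 = 1
x=25: ŷ = 6.5 + 25 = 31.5; r = 31 − 31.5 = -0.5
Largest |r| is 2 at x = 10, residual 2.

r = 2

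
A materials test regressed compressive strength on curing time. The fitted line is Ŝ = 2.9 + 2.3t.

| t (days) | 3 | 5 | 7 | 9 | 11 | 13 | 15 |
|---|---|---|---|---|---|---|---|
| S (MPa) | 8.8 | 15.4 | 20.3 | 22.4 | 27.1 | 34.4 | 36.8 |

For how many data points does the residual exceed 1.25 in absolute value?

2

t=3: Ŝ = 2.9 + 2.3·3 = 9.8; r = 8.8 − 9.8 = -1
t=5: Ŝ = 2.9 + 2.3·5 = 14.4; r = 15.4 − 14.4 = 1
t=7: Ŝ = 2.9 + 2.3·7 = 19; r = 20.3 − 19 = 1.3
t=9: Ŝ = 2.9 + 2.3·9 = 23.6; r = 22.4 − 23.6 = -1.2
t=11: Ŝ = 2.9 + 2.3·11 = 28.2; r = 27.1 − 28.2 = -1.1
t=13: Ŝ = 2.9 + 2.3·13 = 32.8; r = 34.4 − 32.8 = 1.6
t=15: Ŝ = 2.9 + 2.3·15 = 37.4; r = 36.8 − 37.4 = -0.6
|r| > 1.25: t=7 (|r|=1.3), t=13 (|r|=1.6) → 2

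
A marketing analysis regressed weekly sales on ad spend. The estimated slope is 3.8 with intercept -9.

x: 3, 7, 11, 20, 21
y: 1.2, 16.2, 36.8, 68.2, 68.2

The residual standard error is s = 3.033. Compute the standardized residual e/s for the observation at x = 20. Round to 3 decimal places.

0.396

ŷ = -9 + 3.8·20 = 67
e = 68.2 − 67 = 1.2
e/s = 1.2 / 3.033 = 0.396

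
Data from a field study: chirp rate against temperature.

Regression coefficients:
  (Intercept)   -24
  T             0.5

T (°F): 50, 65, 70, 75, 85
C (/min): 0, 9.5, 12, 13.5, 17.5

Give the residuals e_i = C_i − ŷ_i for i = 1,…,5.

-1, 1, 1, 0, -1

T=50: ŷ = -24 + 0.5·50 = 1; e = 0 − 1 = -1
T=65: ŷ = -24 + 0.5·65 = 8.5; e = 9.5 − 8.5 = 1
T=70: ŷ = -24 + 0.5·70 = 11; e = 12 − 11 = 1
T=75: ŷ = -24 + 0.5·75 = 13.5; e = 13.5 − 13.5 = 0
T=85: ŷ = -24 + 0.5·85 = 18.5; e = 17.5 − 18.5 = -1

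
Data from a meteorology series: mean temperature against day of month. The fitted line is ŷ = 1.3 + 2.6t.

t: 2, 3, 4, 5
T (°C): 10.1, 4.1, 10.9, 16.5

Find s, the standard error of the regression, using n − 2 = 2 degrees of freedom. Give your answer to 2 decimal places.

s = 4.66

t=2: ŷ = 1.3 + 2.6·2 = 6.5; e = 10.1 − 6.5 = 3.6
t=3: ŷ = 1.3 + 2.6·3 = 9.1; e = 4.1 − 9.1 = -5
t=4: ŷ = 1.3 + 2.6·4 = 11.7; e = 10.9 − 11.7 = -0.8
t=5: ŷ = 1.3 + 2.6·5 = 14.3; e = 16.5 − 14.3 = 2.2
SSE = 12.96 + 25 + 0.64 + 4.84 = 43.44
s = √(43.44/2) = √21.72 ≈ 4.66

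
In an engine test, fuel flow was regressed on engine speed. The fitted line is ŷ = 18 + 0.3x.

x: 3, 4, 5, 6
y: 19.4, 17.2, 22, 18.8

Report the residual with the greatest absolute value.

e = 2.5

x=3: ŷ = 18 + 0.3·3 = 18.9; e = 19.4 − 18.9 = 0.5
x=4: ŷ = 18 + 0.3·4 = 19.2; e = 17.2 − 19.2 = -2
x=5: ŷ = 18 + 0.3·5 = 19.5; e = 22 − 19.5 = 2.5
x=6: ŷ = 18 + 0.3·6 = 19.8; e = 18.8 − 19.8 = -1
Largest |e| is 2.5 at x = 5, residual 2.5.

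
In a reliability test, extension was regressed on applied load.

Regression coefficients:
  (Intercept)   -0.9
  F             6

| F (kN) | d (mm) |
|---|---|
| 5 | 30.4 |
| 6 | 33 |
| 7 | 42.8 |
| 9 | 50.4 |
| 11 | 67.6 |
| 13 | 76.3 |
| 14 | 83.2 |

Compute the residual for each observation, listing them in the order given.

F=5: ŷ = -0.9 + 6·5 = 29.1; r = 30.4 − 29.1 = 1.3
F=6: ŷ = -0.9 + 6·6 = 35.1; r = 33 − 35.1 = -2.1
F=7: ŷ = -0.9 + 6·7 = 41.1; r = 42.8 − 41.1 = 1.7
F=9: ŷ = -0.9 + 6·9 = 53.1; r = 50.4 − 53.1 = -2.7
F=11: ŷ = -0.9 + 6·11 = 65.1; r = 67.6 − 65.1 = 2.5
F=13: ŷ = -0.9 + 6·13 = 77.1; r = 76.3 − 77.1 = -0.8
F=14: ŷ = -0.9 + 6·14 = 83.1; r = 83.2 − 83.1 = 0.1

1.3, -2.1, 1.7, -2.7, 2.5, -0.8, 0.1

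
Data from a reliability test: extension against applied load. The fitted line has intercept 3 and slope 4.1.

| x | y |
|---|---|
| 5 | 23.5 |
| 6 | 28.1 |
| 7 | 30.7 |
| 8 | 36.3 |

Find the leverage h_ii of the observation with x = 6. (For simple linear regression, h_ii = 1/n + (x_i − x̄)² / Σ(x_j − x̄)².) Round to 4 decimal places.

x̄ = (5 + 6 + 7 + 8)/4 = 6.5
Σ(x − x̄)² = 2.25 + 0.25 + 0.25 + 2.25 = 5
h = 1/4 + (-0.5)²/5 = 0.25 + 0.05 = 0.3000

h = 0.3000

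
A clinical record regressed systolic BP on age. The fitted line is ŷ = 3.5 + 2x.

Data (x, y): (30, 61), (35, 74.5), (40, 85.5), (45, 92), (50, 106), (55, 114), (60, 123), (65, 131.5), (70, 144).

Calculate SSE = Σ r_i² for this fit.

SSE = 24.5

x=30: ŷ = 3.5 + 2·30 = 63.5; r = 61 − 63.5 = -2.5
x=35: ŷ = 3.5 + 2·35 = 73.5; r = 74.5 − 73.5 = 1
x=40: ŷ = 3.5 + 2·40 = 83.5; r = 85.5 − 83.5 = 2
x=45: ŷ = 3.5 + 2·45 = 93.5; r = 92 − 93.5 = -1.5
x=50: ŷ = 3.5 + 2·50 = 103.5; r = 106 − 103.5 = 2.5
x=55: ŷ = 3.5 + 2·55 = 113.5; r = 114 − 113.5 = 0.5
x=60: ŷ = 3.5 + 2·60 = 123.5; r = 123 − 123.5 = -0.5
x=65: ŷ = 3.5 + 2·65 = 133.5; r = 131.5 − 133.5 = -2
x=70: ŷ = 3.5 + 2·70 = 143.5; r = 144 − 143.5 = 0.5
SSE = 6.25 + 1 + 4 + 2.25 + 6.25 + 0.25 + 0.25 + 4 + 0.25 = 24.5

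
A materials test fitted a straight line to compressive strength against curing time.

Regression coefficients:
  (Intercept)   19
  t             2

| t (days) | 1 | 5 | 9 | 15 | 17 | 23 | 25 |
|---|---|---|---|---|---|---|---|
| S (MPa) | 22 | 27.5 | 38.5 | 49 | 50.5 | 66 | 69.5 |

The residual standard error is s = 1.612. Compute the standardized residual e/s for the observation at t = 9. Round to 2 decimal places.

Ŝ = 19 + 2·9 = 37
e = 38.5 − 37 = 1.5
e/s = 1.5 / 1.612 = 0.93

0.93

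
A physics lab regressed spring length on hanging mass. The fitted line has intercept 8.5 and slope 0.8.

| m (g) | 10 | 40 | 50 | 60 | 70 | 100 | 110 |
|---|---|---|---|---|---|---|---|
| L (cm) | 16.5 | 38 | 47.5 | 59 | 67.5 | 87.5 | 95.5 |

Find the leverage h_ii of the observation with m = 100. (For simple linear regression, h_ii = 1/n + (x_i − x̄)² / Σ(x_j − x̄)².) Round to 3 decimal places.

m̄ = (10 + 40 + 50 + 60 + 70 + 100 + 110)/7 = 62.8571
Σ(m − m̄)² = 2793.88 + 522.449 + 165.306 + 8.16327 + 51.0204 + 1379.59 + 2222.45 = 7142.86
h = 1/7 + (37.1429)²/7142.86 = 0.142857 + 0.193143 = 0.336

h = 0.336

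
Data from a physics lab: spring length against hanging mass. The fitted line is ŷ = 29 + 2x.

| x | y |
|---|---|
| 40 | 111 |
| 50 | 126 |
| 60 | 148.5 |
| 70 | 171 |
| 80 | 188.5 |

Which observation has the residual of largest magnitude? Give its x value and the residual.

x=40: ŷ = 29 + 2·40 = 109; r = 111 − 109 = 2
x=50: ŷ = 29 + 2·50 = 129; r = 126 − 129 = -3
x=60: ŷ = 29 + 2·60 = 149; r = 148.5 − 149 = -0.5
x=70: ŷ = 29 + 2·70 = 169; r = 171 − 169 = 2
x=80: ŷ = 29 + 2·80 = 189; r = 188.5 − 189 = -0.5
Largest |r| is 3 at x = 50, residual -3.

x = 50, r = -3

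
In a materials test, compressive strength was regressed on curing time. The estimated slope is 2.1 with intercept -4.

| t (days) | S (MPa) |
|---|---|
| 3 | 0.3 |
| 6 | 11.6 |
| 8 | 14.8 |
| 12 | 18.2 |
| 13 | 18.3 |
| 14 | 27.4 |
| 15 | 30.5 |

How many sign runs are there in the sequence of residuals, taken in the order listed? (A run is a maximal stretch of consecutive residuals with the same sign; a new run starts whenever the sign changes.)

4 runs

t=3: ŷ = -4 + 2.1·3 = 2.3; e = 0.3 − 2.3 = -2
t=6: ŷ = -4 + 2.1·6 = 8.6; e = 11.6 − 8.6 = 3
t=8: ŷ = -4 + 2.1·8 = 12.8; e = 14.8 − 12.8 = 2
t=12: ŷ = -4 + 2.1·12 = 21.2; e = 18.2 − 21.2 = -3
t=13: ŷ = -4 + 2.1·13 = 23.3; e = 18.3 − 23.3 = -5
t=14: ŷ = -4 + 2.1·14 = 25.4; e = 27.4 − 25.4 = 2
t=15: ŷ = -4 + 2.1·15 = 27.5; e = 30.5 − 27.5 = 3
Signs: − + + − − + +
Runs: −×1, +×2, −×2, +×2 → 4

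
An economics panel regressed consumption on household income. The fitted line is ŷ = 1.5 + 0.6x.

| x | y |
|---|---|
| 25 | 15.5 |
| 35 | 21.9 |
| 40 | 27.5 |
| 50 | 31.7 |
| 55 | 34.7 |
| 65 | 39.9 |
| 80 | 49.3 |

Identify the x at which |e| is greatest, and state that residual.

x = 40, e = 2

x=25: ŷ = 1.5 + 0.6·25 = 16.5; e = 15.5 − 16.5 = -1
x=35: ŷ = 1.5 + 0.6·35 = 22.5; e = 21.9 − 22.5 = -0.6
x=40: ŷ = 1.5 + 0.6·40 = 25.5; e = 27.5 − 25.5 = 2
x=50: ŷ = 1.5 + 0.6·50 = 31.5; e = 31.7 − 31.5 = 0.2
x=55: ŷ = 1.5 + 0.6·55 = 34.5; e = 34.7 − 34.5 = 0.2
x=65: ŷ = 1.5 + 0.6·65 = 40.5; e = 39.9 − 40.5 = -0.6
x=80: ŷ = 1.5 + 0.6·80 = 49.5; e = 49.3 − 49.5 = -0.2
Largest |e| is 2 at x = 40, residual 2.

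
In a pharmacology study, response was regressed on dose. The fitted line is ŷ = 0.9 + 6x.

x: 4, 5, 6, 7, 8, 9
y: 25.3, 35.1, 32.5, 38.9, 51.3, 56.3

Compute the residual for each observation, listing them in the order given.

x=4: ŷ = 0.9 + 6·4 = 24.9; e = 25.3 − 24.9 = 0.4
x=5: ŷ = 0.9 + 6·5 = 30.9; e = 35.1 − 30.9 = 4.2
x=6: ŷ = 0.9 + 6·6 = 36.9; e = 32.5 − 36.9 = -4.4
x=7: ŷ = 0.9 + 6·7 = 42.9; e = 38.9 − 42.9 = -4
x=8: ŷ = 0.9 + 6·8 = 48.9; e = 51.3 − 48.9 = 2.4
x=9: ŷ = 0.9 + 6·9 = 54.9; e = 56.3 − 54.9 = 1.4

0.4, 4.2, -4.4, -4, 2.4, 1.4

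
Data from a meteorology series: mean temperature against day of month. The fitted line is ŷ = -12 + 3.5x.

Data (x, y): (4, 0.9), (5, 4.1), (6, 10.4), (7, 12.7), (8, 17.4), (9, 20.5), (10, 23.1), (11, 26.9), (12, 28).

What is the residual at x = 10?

ŷ = -12 + 3.5·10 = 23
r = 23.1 − 23 = 0.1

r = 0.1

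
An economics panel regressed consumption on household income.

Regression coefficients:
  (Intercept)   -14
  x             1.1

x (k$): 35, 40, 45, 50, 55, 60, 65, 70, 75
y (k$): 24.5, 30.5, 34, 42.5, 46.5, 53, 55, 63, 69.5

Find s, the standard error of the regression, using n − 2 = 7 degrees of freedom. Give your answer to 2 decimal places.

s = 1.36

x=35: ŷ = -14 + 1.1·35 = 24.5; e = 24.5 − 24.5 = 0
x=40: ŷ = -14 + 1.1·40 = 30; e = 30.5 − 30 = 0.5
x=45: ŷ = -14 + 1.1·45 = 35.5; e = 34 − 35.5 = -1.5
x=50: ŷ = -14 + 1.1·50 = 41; e = 42.5 − 41 = 1.5
x=55: ŷ = -14 + 1.1·55 = 46.5; e = 46.5 − 46.5 = 0
x=60: ŷ = -14 + 1.1·60 = 52; e = 53 − 52 = 1
x=65: ŷ = -14 + 1.1·65 = 57.5; e = 55 − 57.5 = -2.5
x=70: ŷ = -14 + 1.1·70 = 63; e = 63 − 63 = 0
x=75: ŷ = -14 + 1.1·75 = 68.5; e = 69.5 − 68.5 = 1
SSE = 0 + 0.25 + 2.25 + 2.25 + 0 + 1 + 6.25 + 0 + 1 = 13
s = √(13/7) = √1.85714 ≈ 1.36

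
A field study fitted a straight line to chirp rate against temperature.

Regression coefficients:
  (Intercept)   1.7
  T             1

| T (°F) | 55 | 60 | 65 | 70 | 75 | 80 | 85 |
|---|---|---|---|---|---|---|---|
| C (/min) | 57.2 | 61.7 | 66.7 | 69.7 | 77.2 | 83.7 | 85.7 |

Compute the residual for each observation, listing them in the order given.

T=55: ŷ = 1.7 + 55 = 56.7; e = 57.2 − 56.7 = 0.5
T=60: ŷ = 1.7 + 60 = 61.7; e = 61.7 − 61.7 = 0
T=65: ŷ = 1.7 + 65 = 66.7; e = 66.7 − 66.7 = 0
T=70: ŷ = 1.7 + 70 = 71.7; e = 69.7 − 71.7 = -2
T=75: ŷ = 1.7 + 75 = 76.7; e = 77.2 − 76.7 = 0.5
T=80: ŷ = 1.7 + 80 = 81.7; e = 83.7 − 81.7 = 2
T=85: ŷ = 1.7 + 85 = 86.7; e = 85.7 − 86.7 = -1

0.5, 0, 0, -2, 0.5, 2, -1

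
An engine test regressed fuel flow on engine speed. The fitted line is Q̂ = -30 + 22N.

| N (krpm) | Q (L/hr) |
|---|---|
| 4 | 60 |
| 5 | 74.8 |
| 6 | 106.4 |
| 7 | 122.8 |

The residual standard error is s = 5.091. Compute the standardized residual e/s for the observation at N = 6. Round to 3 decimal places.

0.864

Q̂ = -30 + 22·6 = 102
e = 106.4 − 102 = 4.4
e/s = 4.4 / 5.091 = 0.864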